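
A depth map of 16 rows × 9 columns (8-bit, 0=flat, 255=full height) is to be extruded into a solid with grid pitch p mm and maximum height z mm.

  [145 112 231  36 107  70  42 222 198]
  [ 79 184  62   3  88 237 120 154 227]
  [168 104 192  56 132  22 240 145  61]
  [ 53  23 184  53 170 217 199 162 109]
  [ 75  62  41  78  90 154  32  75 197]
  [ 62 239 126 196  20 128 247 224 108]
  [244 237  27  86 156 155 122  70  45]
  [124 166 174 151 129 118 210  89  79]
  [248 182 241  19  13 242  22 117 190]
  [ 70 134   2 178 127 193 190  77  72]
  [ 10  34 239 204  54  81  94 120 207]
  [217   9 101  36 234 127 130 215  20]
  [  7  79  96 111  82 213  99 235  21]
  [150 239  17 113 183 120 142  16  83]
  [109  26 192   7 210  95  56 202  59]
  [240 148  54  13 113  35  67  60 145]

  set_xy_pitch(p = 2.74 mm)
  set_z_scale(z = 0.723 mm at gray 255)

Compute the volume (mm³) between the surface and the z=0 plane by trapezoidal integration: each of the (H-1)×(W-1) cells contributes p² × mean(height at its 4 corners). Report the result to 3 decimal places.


height_mm = gray/255 × 0.723; cell vol = 2.74² × mean(4 corners)
unit = 2.74² × 0.723 / (4×255) = 0.00532156 mm³ per gray-sum
row 0: Σ corner-gray over 8 cells = 3985  → 21.2064
row 1: Σ corner-gray over 8 cells = 4013  → 21.3554
row 2: Σ corner-gray over 8 cells = 4189  → 22.2920
row 3: Σ corner-gray over 8 cells = 3514  → 18.7000
row 4: Σ corner-gray over 8 cells = 3866  → 20.5732
row 5: Σ corner-gray over 8 cells = 4525  → 24.0801
row 6: Σ corner-gray over 8 cells = 4272  → 22.7337
row 7: Σ corner-gray over 8 cells = 4387  → 23.3457
row 8: Σ corner-gray over 8 cells = 4054  → 21.5736
row 9: Σ corner-gray over 8 cells = 3813  → 20.2911
row 10: Σ corner-gray over 8 cells = 3810  → 20.2752
row 11: Σ corner-gray over 8 cells = 3799  → 20.2166
row 12: Σ corner-gray over 8 cells = 3751  → 19.9612
row 13: Σ corner-gray over 8 cells = 3637  → 19.3545
row 14: Σ corner-gray over 8 cells = 3109  → 16.5447
Σ rows: total corner-gray = 58724  → 312.5035 mm³

312.503


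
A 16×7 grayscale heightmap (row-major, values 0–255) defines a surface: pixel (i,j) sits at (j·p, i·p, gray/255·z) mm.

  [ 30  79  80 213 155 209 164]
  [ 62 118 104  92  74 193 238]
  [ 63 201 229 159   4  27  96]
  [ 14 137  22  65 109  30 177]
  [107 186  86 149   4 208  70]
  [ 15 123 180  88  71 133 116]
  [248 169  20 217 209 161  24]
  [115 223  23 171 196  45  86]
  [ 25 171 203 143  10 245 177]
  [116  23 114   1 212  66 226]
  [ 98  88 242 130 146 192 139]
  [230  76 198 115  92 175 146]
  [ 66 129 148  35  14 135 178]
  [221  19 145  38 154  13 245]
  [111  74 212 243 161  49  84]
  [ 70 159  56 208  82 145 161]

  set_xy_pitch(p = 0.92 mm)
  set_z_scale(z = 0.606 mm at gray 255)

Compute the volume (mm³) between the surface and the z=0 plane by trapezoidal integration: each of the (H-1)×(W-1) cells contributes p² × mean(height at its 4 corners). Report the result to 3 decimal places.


height_mm = gray/255 × 0.606; cell vol = 0.92² × mean(4 corners)
unit = 0.92² × 0.606 / (4×255) = 0.000502861 mm³ per gray-sum
row 0: Σ corner-gray over 6 cells = 3128  → 1.5729
row 1: Σ corner-gray over 6 cells = 2861  → 1.4387
row 2: Σ corner-gray over 6 cells = 2316  → 1.1646
row 3: Σ corner-gray over 6 cells = 2360  → 1.1868
row 4: Σ corner-gray over 6 cells = 2764  → 1.3899
row 5: Σ corner-gray over 6 cells = 3145  → 1.5815
row 6: Σ corner-gray over 6 cells = 3341  → 1.6801
row 7: Σ corner-gray over 6 cells = 3263  → 1.6408
row 8: Σ corner-gray over 6 cells = 2920  → 1.4684
row 9: Σ corner-gray over 6 cells = 3007  → 1.5121
row 10: Σ corner-gray over 6 cells = 3521  → 1.7706
row 11: Σ corner-gray over 6 cells = 2854  → 1.4352
row 12: Σ corner-gray over 6 cells = 2370  → 1.1918
row 13: Σ corner-gray over 6 cells = 2877  → 1.4467
row 14: Σ corner-gray over 6 cells = 3204  → 1.6112
Σ rows: total corner-gray = 43931  → 22.0912 mm³

22.091


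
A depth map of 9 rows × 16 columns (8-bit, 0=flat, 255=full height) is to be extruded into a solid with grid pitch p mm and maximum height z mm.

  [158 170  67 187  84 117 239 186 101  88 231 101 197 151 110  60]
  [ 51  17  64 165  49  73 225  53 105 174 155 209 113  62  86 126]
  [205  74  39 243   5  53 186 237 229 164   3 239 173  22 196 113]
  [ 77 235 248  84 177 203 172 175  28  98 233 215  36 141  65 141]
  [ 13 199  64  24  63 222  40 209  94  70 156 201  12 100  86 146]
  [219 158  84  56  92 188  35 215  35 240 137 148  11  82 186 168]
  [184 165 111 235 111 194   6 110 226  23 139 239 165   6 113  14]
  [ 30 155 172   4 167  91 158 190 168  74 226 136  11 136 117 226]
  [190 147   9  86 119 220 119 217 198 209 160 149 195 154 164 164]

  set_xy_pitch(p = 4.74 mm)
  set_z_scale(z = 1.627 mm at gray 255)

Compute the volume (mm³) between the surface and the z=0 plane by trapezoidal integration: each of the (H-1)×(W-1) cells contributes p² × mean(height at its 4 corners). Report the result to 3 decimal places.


2216.940

height_mm = gray/255 × 1.627; cell vol = 4.74² × mean(4 corners)
unit = 4.74² × 1.627 / (4×255) = 0.035838 mm³ per gray-sum
row 0: Σ corner-gray over 15 cells = 7553  → 270.6846
row 1: Σ corner-gray over 15 cells = 7321  → 262.3702
row 2: Σ corner-gray over 15 cells = 8482  → 303.9781
row 3: Σ corner-gray over 15 cells = 7677  → 275.1285
row 4: Σ corner-gray over 15 cells = 6960  → 249.4327
row 5: Σ corner-gray over 15 cells = 7605  → 272.5482
row 6: Σ corner-gray over 15 cells = 7750  → 277.7447
row 7: Σ corner-gray over 15 cells = 8512  → 305.0533
Σ rows: total corner-gray = 61860  → 2216.9402 mm³


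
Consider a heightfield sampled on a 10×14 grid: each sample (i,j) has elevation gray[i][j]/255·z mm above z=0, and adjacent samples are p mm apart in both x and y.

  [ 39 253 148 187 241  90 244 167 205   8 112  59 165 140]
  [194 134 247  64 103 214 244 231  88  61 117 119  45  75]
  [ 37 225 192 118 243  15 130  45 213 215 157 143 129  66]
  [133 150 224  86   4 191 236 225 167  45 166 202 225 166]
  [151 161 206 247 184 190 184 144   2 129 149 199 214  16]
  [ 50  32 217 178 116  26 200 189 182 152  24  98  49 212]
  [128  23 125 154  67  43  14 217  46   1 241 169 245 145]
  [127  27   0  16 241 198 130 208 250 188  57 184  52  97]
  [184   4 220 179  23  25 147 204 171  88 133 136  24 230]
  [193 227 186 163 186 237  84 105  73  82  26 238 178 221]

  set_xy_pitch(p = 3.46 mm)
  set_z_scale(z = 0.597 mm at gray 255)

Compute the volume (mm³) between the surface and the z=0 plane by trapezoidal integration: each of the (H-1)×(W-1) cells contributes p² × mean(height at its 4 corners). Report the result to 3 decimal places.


height_mm = gray/255 × 0.597; cell vol = 3.46² × mean(4 corners)
unit = 3.46² × 0.597 / (4×255) = 0.00700691 mm³ per gray-sum
row 0: Σ corner-gray over 13 cells = 7540  → 52.8321
row 1: Σ corner-gray over 13 cells = 7356  → 51.5428
row 2: Σ corner-gray over 13 cells = 7894  → 55.3125
row 3: Σ corner-gray over 13 cells = 8326  → 58.3395
row 4: Σ corner-gray over 13 cells = 7373  → 51.6619
row 5: Σ corner-gray over 13 cells = 6151  → 43.0995
row 6: Σ corner-gray over 13 cells = 6289  → 44.0664
row 7: Σ corner-gray over 13 cells = 6448  → 45.1805
row 8: Σ corner-gray over 13 cells = 7106  → 49.7911
Σ rows: total corner-gray = 64483  → 451.8264 mm³

451.826


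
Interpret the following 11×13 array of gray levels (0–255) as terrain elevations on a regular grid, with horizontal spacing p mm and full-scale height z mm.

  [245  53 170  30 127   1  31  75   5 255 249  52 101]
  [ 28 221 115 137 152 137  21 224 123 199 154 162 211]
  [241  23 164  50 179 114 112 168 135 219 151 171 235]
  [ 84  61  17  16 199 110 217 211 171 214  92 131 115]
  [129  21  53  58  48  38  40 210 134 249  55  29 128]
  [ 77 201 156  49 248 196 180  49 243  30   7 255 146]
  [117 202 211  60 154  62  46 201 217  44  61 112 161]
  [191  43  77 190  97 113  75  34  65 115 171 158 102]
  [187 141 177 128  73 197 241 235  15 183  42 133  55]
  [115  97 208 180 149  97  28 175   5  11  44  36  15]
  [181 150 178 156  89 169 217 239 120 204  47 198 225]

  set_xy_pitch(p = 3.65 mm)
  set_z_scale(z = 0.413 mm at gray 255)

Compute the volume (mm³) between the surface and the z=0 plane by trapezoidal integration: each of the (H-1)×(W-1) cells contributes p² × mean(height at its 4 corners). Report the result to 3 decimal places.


323.356

height_mm = gray/255 × 0.413; cell vol = 3.65² × mean(4 corners)
unit = 3.65² × 0.413 / (4×255) = 0.00539431 mm³ per gray-sum
row 0: Σ corner-gray over 12 cells = 5971  → 32.2094
row 1: Σ corner-gray over 12 cells = 6977  → 37.6361
row 2: Σ corner-gray over 12 cells = 6525  → 35.1978
row 3: Σ corner-gray over 12 cells = 5204  → 28.0720
row 4: Σ corner-gray over 12 cells = 5578  → 30.0894
row 5: Σ corner-gray over 12 cells = 6469  → 34.8958
row 6: Σ corner-gray over 12 cells = 5587  → 30.1380
row 7: Σ corner-gray over 12 cells = 5941  → 32.0476
row 8: Σ corner-gray over 12 cells = 5562  → 30.0031
row 9: Σ corner-gray over 12 cells = 6130  → 33.0671
Σ rows: total corner-gray = 59944  → 323.3563 mm³


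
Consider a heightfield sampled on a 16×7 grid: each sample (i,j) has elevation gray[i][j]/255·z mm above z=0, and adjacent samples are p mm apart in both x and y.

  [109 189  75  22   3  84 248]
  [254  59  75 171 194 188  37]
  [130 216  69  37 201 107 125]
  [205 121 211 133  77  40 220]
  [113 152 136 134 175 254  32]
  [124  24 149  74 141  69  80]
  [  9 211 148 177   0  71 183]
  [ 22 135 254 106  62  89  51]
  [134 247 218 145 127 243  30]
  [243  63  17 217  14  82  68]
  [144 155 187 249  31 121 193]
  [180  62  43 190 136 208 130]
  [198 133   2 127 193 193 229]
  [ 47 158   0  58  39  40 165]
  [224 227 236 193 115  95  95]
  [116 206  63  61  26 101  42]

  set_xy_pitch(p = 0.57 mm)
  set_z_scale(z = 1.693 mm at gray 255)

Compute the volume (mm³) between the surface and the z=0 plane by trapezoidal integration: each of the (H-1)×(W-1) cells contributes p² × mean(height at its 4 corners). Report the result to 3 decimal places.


height_mm = gray/255 × 1.693; cell vol = 0.57² × mean(4 corners)
unit = 0.57² × 1.693 / (4×255) = 0.00053927 mm³ per gray-sum
row 0: Σ corner-gray over 6 cells = 2768  → 1.4927
row 1: Σ corner-gray over 6 cells = 3180  → 1.7149
row 2: Σ corner-gray over 6 cells = 3104  → 1.6739
row 3: Σ corner-gray over 6 cells = 3436  → 1.8529
row 4: Σ corner-gray over 6 cells = 2965  → 1.5989
row 5: Σ corner-gray over 6 cells = 2524  → 1.3611
row 6: Σ corner-gray over 6 cells = 2771  → 1.4943
row 7: Σ corner-gray over 6 cells = 3489  → 1.8815
row 8: Σ corner-gray over 6 cells = 3221  → 1.7370
row 9: Σ corner-gray over 6 cells = 2920  → 1.5747
row 10: Σ corner-gray over 6 cells = 3411  → 1.8395
row 11: Σ corner-gray over 6 cells = 3311  → 1.7855
row 12: Σ corner-gray over 6 cells = 2525  → 1.3617
row 13: Σ corner-gray over 6 cells = 2853  → 1.5385
row 14: Σ corner-gray over 6 cells = 3123  → 1.6841
Σ rows: total corner-gray = 45601  → 24.5913 mm³

24.591


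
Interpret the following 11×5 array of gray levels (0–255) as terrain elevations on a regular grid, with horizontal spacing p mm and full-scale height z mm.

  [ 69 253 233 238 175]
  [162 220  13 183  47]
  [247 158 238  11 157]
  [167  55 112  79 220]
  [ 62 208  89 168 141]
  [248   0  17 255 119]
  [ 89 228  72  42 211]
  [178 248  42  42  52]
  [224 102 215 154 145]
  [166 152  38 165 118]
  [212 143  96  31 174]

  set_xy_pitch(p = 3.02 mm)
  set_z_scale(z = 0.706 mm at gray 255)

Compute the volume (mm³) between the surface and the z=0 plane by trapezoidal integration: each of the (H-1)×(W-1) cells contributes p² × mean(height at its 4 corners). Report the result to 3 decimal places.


height_mm = gray/255 × 0.706; cell vol = 3.02² × mean(4 corners)
unit = 3.02² × 0.706 / (4×255) = 0.00631275 mm³ per gray-sum
row 0: Σ corner-gray over 4 cells = 2733  → 17.2527
row 1: Σ corner-gray over 4 cells = 2259  → 14.2605
row 2: Σ corner-gray over 4 cells = 2097  → 13.2378
row 3: Σ corner-gray over 4 cells = 2012  → 12.7012
row 4: Σ corner-gray over 4 cells = 2044  → 12.9033
row 5: Σ corner-gray over 4 cells = 1895  → 11.9627
row 6: Σ corner-gray over 4 cells = 1878  → 11.8553
row 7: Σ corner-gray over 4 cells = 2205  → 13.9196
row 8: Σ corner-gray over 4 cells = 2305  → 14.5509
row 9: Σ corner-gray over 4 cells = 1920  → 12.1205
Σ rows: total corner-gray = 21348  → 134.7645 mm³

134.765


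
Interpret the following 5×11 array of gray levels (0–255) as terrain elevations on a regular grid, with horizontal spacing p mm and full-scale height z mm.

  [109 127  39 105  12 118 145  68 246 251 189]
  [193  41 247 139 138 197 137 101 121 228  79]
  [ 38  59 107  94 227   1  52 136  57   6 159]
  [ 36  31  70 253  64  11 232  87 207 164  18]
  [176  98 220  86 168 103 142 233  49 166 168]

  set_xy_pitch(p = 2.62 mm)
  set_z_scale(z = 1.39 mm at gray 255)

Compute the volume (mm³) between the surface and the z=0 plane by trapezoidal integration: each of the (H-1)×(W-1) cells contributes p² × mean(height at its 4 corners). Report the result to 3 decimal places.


180.241

height_mm = gray/255 × 1.39; cell vol = 2.62² × mean(4 corners)
unit = 2.62² × 1.39 / (4×255) = 0.00935443 mm³ per gray-sum
row 0: Σ corner-gray over 10 cells = 5490  → 51.3558
row 1: Σ corner-gray over 10 cells = 4645  → 43.4513
row 2: Σ corner-gray over 10 cells = 3967  → 37.1090
row 3: Σ corner-gray over 10 cells = 5166  → 48.3250
Σ rows: total corner-gray = 19268  → 180.2411 mm³


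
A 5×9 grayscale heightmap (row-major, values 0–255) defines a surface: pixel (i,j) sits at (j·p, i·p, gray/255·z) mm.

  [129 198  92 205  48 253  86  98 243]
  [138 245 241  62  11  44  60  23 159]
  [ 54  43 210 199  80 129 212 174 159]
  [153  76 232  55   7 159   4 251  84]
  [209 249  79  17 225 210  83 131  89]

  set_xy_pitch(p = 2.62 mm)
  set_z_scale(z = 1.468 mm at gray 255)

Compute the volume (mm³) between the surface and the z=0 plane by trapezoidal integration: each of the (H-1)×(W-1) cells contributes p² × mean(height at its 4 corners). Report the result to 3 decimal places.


height_mm = gray/255 × 1.468; cell vol = 2.62² × mean(4 corners)
unit = 2.62² × 1.468 / (4×255) = 0.00987935 mm³ per gray-sum
row 0: Σ corner-gray over 8 cells = 4001  → 39.5273
row 1: Σ corner-gray over 8 cells = 3976  → 39.2803
row 2: Σ corner-gray over 8 cells = 4112  → 40.6239
row 3: Σ corner-gray over 8 cells = 4091  → 40.4164
Σ rows: total corner-gray = 16180  → 159.8479 mm³

159.848


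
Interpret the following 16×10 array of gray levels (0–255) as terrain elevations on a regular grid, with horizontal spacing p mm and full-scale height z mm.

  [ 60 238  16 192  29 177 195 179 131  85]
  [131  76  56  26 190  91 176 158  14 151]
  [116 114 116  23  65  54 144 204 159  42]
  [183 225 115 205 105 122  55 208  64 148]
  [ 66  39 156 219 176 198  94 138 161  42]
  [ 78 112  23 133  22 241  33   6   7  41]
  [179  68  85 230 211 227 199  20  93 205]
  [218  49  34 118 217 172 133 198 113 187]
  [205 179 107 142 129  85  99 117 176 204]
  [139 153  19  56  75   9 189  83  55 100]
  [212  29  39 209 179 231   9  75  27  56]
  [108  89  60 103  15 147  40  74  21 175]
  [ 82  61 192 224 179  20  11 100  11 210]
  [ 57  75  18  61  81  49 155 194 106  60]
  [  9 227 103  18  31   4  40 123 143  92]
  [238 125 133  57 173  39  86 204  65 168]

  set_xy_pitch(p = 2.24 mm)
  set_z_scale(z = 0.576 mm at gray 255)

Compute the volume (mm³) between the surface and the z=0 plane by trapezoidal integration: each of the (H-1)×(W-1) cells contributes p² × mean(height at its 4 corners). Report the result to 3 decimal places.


168.209

height_mm = gray/255 × 0.576; cell vol = 2.24² × mean(4 corners)
unit = 2.24² × 0.576 / (4×255) = 0.00283347 mm³ per gray-sum
row 0: Σ corner-gray over 9 cells = 4315  → 12.2264
row 1: Σ corner-gray over 9 cells = 3772  → 10.6878
row 2: Σ corner-gray over 9 cells = 4445  → 12.5948
row 3: Σ corner-gray over 9 cells = 4999  → 14.1645
row 4: Σ corner-gray over 9 cells = 3743  → 10.6057
row 5: Σ corner-gray over 9 cells = 3923  → 11.1157
row 6: Σ corner-gray over 9 cells = 5123  → 14.5159
row 7: Σ corner-gray over 9 cells = 4950  → 14.0257
row 8: Σ corner-gray over 9 cells = 3994  → 11.3169
row 9: Σ corner-gray over 9 cells = 3381  → 9.5800
row 10: Σ corner-gray over 9 cells = 3245  → 9.1946
row 11: Σ corner-gray over 9 cells = 3269  → 9.2626
row 12: Σ corner-gray over 9 cells = 3483  → 9.8690
row 13: Σ corner-gray over 9 cells = 3074  → 8.7101
row 14: Σ corner-gray over 9 cells = 3649  → 10.3393
Σ rows: total corner-gray = 59365  → 168.2088 mm³


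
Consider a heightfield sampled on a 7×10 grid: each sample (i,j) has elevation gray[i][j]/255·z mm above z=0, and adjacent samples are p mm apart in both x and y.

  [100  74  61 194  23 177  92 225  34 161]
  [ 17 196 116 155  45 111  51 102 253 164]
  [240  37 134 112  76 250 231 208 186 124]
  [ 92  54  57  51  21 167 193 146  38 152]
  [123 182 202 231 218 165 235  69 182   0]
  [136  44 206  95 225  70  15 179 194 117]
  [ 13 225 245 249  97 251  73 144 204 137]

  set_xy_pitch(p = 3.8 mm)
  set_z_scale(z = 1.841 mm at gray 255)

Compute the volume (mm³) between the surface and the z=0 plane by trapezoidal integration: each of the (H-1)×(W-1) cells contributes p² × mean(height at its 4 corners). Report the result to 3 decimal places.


height_mm = gray/255 × 1.841; cell vol = 3.8² × mean(4 corners)
unit = 3.8² × 1.841 / (4×255) = 0.0260628 mm³ per gray-sum
row 0: Σ corner-gray over 9 cells = 4260  → 111.0275
row 1: Σ corner-gray over 9 cells = 5071  → 132.1644
row 2: Σ corner-gray over 9 cells = 4530  → 118.0644
row 3: Σ corner-gray over 9 cells = 4789  → 124.8147
row 4: Σ corner-gray over 9 cells = 5400  → 140.7390
row 5: Σ corner-gray over 9 cells = 5435  → 141.6512
Σ rows: total corner-gray = 29485  → 768.4612 mm³

768.461


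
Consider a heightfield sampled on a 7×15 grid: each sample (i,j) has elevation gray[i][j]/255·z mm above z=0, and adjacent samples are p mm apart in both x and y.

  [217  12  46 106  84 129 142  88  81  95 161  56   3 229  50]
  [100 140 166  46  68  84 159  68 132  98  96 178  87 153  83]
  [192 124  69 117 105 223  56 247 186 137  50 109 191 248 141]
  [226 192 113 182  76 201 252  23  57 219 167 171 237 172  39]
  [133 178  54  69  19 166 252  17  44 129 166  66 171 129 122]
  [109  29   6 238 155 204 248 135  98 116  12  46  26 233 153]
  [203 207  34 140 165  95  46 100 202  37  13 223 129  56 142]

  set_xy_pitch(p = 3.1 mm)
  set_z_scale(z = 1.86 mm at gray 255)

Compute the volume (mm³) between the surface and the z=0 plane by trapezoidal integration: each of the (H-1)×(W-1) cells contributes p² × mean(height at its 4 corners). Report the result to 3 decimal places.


739.272

height_mm = gray/255 × 1.86; cell vol = 3.1² × mean(4 corners)
unit = 3.1² × 1.86 / (4×255) = 0.0175241 mm³ per gray-sum
row 0: Σ corner-gray over 14 cells = 5864  → 102.7614
row 1: Σ corner-gray over 14 cells = 7190  → 125.9984
row 2: Σ corner-gray over 14 cells = 8446  → 148.0087
row 3: Σ corner-gray over 14 cells = 7564  → 132.5524
row 4: Σ corner-gray over 14 cells = 6529  → 114.4150
row 5: Σ corner-gray over 14 cells = 6593  → 115.5365
Σ rows: total corner-gray = 42186  → 739.2724 mm³


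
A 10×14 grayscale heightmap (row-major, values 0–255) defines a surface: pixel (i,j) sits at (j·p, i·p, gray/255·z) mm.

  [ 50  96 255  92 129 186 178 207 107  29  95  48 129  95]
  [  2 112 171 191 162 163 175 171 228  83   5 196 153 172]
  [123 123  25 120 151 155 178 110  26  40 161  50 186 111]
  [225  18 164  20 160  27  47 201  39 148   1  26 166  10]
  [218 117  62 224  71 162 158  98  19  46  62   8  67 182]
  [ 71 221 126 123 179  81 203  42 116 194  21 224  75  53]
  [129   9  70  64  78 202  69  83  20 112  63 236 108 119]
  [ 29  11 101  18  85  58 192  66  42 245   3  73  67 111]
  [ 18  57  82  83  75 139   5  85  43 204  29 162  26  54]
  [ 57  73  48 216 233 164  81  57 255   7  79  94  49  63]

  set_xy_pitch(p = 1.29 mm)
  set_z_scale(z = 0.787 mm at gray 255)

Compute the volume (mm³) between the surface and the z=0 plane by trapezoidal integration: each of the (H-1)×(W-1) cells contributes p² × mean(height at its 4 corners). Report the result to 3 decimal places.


height_mm = gray/255 × 0.787; cell vol = 1.29² × mean(4 corners)
unit = 1.29² × 0.787 / (4×255) = 0.00128397 mm³ per gray-sum
row 0: Σ corner-gray over 13 cells = 7041  → 9.0404
row 1: Σ corner-gray over 13 cells = 6678  → 8.5743
row 2: Σ corner-gray over 13 cells = 5153  → 6.6163
row 3: Σ corner-gray over 13 cells = 4857  → 6.2362
row 4: Σ corner-gray over 13 cells = 5922  → 7.6037
row 5: Σ corner-gray over 13 cells = 5810  → 7.4599
row 6: Σ corner-gray over 13 cells = 4538  → 5.8266
row 7: Σ corner-gray over 13 cells = 4114  → 5.2822
row 8: Σ corner-gray over 13 cells = 4884  → 6.2709
Σ rows: total corner-gray = 48997  → 62.9105 mm³

62.911


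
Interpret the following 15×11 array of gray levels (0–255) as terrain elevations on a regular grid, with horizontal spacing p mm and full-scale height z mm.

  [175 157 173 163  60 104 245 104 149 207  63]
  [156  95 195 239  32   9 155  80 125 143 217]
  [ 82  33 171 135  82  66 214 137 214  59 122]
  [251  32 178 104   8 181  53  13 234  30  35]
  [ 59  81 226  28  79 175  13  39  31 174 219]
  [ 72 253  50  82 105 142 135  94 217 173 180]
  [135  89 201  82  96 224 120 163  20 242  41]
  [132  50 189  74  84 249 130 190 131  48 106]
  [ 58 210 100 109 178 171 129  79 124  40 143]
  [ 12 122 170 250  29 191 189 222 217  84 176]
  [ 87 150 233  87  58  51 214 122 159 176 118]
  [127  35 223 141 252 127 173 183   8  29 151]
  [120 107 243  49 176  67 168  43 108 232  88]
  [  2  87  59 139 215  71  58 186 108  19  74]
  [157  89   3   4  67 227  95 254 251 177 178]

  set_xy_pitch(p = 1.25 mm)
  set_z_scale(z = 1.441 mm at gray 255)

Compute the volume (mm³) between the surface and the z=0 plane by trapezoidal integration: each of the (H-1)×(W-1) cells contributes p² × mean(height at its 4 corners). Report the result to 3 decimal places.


155.007

height_mm = gray/255 × 1.441; cell vol = 1.25² × mean(4 corners)
unit = 1.25² × 1.441 / (4×255) = 0.00220741 mm³ per gray-sum
row 0: Σ corner-gray over 10 cells = 5481  → 12.0988
row 1: Σ corner-gray over 10 cells = 4945  → 10.9157
row 2: Σ corner-gray over 10 cells = 4378  → 9.6641
row 3: Σ corner-gray over 10 cells = 3922  → 8.6575
row 4: Σ corner-gray over 10 cells = 4724  → 10.4278
row 5: Σ corner-gray over 10 cells = 5404  → 11.9289
row 6: Σ corner-gray over 10 cells = 5178  → 11.4300
row 7: Σ corner-gray over 10 cells = 5009  → 11.0569
row 8: Σ corner-gray over 10 cells = 5617  → 12.3990
row 9: Σ corner-gray over 10 cells = 5841  → 12.8935
row 10: Σ corner-gray over 10 cells = 5325  → 11.7545
row 11: Σ corner-gray over 10 cells = 5214  → 11.5095
row 12: Σ corner-gray over 10 cells = 4554  → 10.0526
row 13: Σ corner-gray over 10 cells = 4629  → 10.2181
Σ rows: total corner-gray = 70221  → 155.0068 mm³


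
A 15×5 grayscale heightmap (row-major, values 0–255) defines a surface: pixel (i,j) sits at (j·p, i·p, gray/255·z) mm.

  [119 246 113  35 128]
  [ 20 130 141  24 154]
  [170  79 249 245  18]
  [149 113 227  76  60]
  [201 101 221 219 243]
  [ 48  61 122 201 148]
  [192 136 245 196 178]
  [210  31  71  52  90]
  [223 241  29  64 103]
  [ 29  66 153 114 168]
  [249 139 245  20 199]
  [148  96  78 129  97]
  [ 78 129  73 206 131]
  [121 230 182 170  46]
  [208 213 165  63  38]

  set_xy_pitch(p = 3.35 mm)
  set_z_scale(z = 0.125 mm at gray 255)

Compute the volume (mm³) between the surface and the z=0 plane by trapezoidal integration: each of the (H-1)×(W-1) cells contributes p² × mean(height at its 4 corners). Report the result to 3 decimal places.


height_mm = gray/255 × 0.125; cell vol = 3.35² × mean(4 corners)
unit = 3.35² × 0.125 / (4×255) = 0.00137531 mm³ per gray-sum
row 0: Σ corner-gray over 4 cells = 1799  → 2.4742
row 1: Σ corner-gray over 4 cells = 2098  → 2.8854
row 2: Σ corner-gray over 4 cells = 2375  → 3.2664
row 3: Σ corner-gray over 4 cells = 2567  → 3.5304
row 4: Σ corner-gray over 4 cells = 2490  → 3.4245
row 5: Σ corner-gray over 4 cells = 2488  → 3.4218
row 6: Σ corner-gray over 4 cells = 2132  → 2.9322
row 7: Σ corner-gray over 4 cells = 1602  → 2.2032
row 8: Σ corner-gray over 4 cells = 1857  → 2.5539
row 9: Σ corner-gray over 4 cells = 2119  → 2.9143
row 10: Σ corner-gray over 4 cells = 2107  → 2.8978
row 11: Σ corner-gray over 4 cells = 1876  → 2.5801
row 12: Σ corner-gray over 4 cells = 2356  → 3.2402
row 13: Σ corner-gray over 4 cells = 2459  → 3.3819
Σ rows: total corner-gray = 30325  → 41.7062 mm³

41.706


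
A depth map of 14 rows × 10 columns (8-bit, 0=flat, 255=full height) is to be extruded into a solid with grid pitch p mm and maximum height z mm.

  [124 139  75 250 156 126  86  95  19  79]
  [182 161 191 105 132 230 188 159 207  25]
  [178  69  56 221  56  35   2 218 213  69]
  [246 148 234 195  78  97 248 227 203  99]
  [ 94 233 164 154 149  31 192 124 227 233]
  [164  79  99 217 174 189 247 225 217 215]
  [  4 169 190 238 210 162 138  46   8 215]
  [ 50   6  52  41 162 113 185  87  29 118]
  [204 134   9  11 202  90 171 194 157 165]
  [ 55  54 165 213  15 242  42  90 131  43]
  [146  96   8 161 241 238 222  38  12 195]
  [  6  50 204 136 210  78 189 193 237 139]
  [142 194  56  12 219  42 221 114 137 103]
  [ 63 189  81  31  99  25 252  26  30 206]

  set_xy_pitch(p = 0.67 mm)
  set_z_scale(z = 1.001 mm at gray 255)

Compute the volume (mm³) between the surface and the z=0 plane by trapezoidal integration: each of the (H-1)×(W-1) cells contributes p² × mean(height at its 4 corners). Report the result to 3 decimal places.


28.125

height_mm = gray/255 × 1.001; cell vol = 0.67² × mean(4 corners)
unit = 0.67² × 1.001 / (4×255) = 0.000440538 mm³ per gray-sum
row 0: Σ corner-gray over 9 cells = 5048  → 2.2238
row 1: Σ corner-gray over 9 cells = 4940  → 2.1763
row 2: Σ corner-gray over 9 cells = 5192  → 2.2873
row 3: Σ corner-gray over 9 cells = 6080  → 2.6785
row 4: Σ corner-gray over 9 cells = 6148  → 2.7084
row 5: Σ corner-gray over 9 cells = 5814  → 2.5613
row 6: Σ corner-gray over 9 cells = 4059  → 1.7881
row 7: Σ corner-gray over 9 cells = 3823  → 1.6842
row 8: Σ corner-gray over 9 cells = 4307  → 1.8974
row 9: Σ corner-gray over 9 cells = 4375  → 1.9274
row 10: Σ corner-gray over 9 cells = 5112  → 2.2520
row 11: Σ corner-gray over 9 cells = 4974  → 2.1912
row 12: Σ corner-gray over 9 cells = 3970  → 1.7489
Σ rows: total corner-gray = 63842  → 28.1248 mm³


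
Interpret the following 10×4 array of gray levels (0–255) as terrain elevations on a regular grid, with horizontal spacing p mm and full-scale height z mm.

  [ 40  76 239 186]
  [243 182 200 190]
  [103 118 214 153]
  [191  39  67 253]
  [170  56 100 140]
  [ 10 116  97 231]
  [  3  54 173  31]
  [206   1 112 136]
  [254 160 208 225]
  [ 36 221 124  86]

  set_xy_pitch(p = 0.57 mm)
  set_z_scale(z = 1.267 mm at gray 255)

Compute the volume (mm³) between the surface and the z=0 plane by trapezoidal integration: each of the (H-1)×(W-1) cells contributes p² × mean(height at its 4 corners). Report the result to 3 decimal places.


height_mm = gray/255 × 1.267; cell vol = 0.57² × mean(4 corners)
unit = 0.57² × 1.267 / (4×255) = 0.000403577 mm³ per gray-sum
row 0: Σ corner-gray over 3 cells = 2053  → 0.8285
row 1: Σ corner-gray over 3 cells = 2117  → 0.8544
row 2: Σ corner-gray over 3 cells = 1576  → 0.6360
row 3: Σ corner-gray over 3 cells = 1278  → 0.5158
row 4: Σ corner-gray over 3 cells = 1289  → 0.5202
row 5: Σ corner-gray over 3 cells = 1155  → 0.4661
row 6: Σ corner-gray over 3 cells = 1056  → 0.4262
row 7: Σ corner-gray over 3 cells = 1783  → 0.7196
row 8: Σ corner-gray over 3 cells = 2027  → 0.8181
Σ rows: total corner-gray = 14334  → 5.7849 mm³

5.785


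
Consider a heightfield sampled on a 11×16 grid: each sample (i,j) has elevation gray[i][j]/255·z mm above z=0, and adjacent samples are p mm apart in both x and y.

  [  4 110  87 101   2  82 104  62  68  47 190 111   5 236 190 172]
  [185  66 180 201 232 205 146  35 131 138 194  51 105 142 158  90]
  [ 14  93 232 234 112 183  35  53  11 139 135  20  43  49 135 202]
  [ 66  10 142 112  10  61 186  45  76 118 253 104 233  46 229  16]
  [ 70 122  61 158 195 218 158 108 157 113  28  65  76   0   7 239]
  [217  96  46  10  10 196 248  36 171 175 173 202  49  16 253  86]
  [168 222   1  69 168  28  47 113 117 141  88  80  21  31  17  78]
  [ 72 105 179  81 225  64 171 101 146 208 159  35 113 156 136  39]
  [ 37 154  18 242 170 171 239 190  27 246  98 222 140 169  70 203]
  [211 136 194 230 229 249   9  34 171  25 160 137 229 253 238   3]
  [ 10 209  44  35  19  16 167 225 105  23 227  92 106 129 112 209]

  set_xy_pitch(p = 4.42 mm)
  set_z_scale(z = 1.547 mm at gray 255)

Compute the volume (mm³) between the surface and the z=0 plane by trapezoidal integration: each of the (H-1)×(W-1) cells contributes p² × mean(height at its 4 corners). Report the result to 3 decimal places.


2163.094

height_mm = gray/255 × 1.547; cell vol = 4.42² × mean(4 corners)
unit = 4.42² × 1.547 / (4×255) = 0.0296302 mm³ per gray-sum
row 0: Σ corner-gray over 15 cells = 7209  → 213.6042
row 1: Σ corner-gray over 15 cells = 7407  → 219.4709
row 2: Σ corner-gray over 15 cells = 6496  → 192.4778
row 3: Σ corner-gray over 15 cells = 6573  → 194.7593
row 4: Σ corner-gray over 15 cells = 6906  → 204.6262
row 5: Σ corner-gray over 15 cells = 6197  → 183.6184
row 6: Σ corner-gray over 15 cells = 6401  → 189.6630
row 7: Σ corner-gray over 15 cells = 8421  → 249.5160
row 8: Σ corner-gray over 15 cells = 9354  → 277.1610
row 9: Σ corner-gray over 15 cells = 8039  → 238.1972
Σ rows: total corner-gray = 73003  → 2163.0940 mm³


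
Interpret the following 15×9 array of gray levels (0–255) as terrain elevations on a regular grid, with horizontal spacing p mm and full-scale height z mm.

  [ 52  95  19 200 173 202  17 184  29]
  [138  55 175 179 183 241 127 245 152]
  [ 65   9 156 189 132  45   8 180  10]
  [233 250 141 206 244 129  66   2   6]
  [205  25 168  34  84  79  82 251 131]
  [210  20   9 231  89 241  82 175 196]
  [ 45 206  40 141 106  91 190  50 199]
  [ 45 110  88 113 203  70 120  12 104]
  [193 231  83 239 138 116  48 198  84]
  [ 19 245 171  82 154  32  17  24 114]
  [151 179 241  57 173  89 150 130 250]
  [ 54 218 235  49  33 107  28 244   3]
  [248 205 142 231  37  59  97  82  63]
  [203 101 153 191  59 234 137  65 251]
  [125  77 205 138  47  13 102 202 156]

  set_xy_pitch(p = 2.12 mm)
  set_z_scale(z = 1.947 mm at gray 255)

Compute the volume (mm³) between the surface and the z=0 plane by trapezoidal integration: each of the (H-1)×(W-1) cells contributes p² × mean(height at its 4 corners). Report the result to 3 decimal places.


486.928

height_mm = gray/255 × 1.947; cell vol = 2.12² × mean(4 corners)
unit = 2.12² × 1.947 / (4×255) = 0.00857902 mm³ per gray-sum
row 0: Σ corner-gray over 8 cells = 4561  → 39.1289
row 1: Σ corner-gray over 8 cells = 4213  → 36.1434
row 2: Σ corner-gray over 8 cells = 3828  → 32.8405
row 3: Σ corner-gray over 8 cells = 4097  → 35.1482
row 4: Σ corner-gray over 8 cells = 3882  → 33.3037
row 5: Σ corner-gray over 8 cells = 3992  → 34.2474
row 6: Σ corner-gray over 8 cells = 3473  → 29.7949
row 7: Σ corner-gray over 8 cells = 3964  → 34.0072
row 8: Σ corner-gray over 8 cells = 3966  → 34.0244
row 9: Σ corner-gray over 8 cells = 4022  → 34.5048
row 10: Σ corner-gray over 8 cells = 4324  → 37.0957
row 11: Σ corner-gray over 8 cells = 3902  → 33.4753
row 12: Σ corner-gray over 8 cells = 4351  → 37.3273
row 13: Σ corner-gray over 8 cells = 4183  → 35.8860
Σ rows: total corner-gray = 56758  → 486.9278 mm³


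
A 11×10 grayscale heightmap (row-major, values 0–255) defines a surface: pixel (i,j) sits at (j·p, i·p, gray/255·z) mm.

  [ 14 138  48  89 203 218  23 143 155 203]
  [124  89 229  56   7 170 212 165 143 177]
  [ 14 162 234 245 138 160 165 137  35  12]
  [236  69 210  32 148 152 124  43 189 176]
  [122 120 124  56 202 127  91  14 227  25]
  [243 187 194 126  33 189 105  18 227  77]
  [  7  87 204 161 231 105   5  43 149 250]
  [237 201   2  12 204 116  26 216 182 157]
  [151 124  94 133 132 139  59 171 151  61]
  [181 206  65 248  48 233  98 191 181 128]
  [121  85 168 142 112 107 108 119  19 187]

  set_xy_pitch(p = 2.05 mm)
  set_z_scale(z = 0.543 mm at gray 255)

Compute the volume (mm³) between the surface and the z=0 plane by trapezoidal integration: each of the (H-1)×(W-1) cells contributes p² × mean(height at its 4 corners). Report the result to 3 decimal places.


105.863

height_mm = gray/255 × 0.543; cell vol = 2.05² × mean(4 corners)
unit = 2.05² × 0.543 / (4×255) = 0.00223721 mm³ per gray-sum
row 0: Σ corner-gray over 9 cells = 4694  → 10.5015
row 1: Σ corner-gray over 9 cells = 5021  → 11.2330
row 2: Σ corner-gray over 9 cells = 4924  → 11.0160
row 3: Σ corner-gray over 9 cells = 4415  → 9.8773
row 4: Σ corner-gray over 9 cells = 4547  → 10.1726
row 5: Σ corner-gray over 9 cells = 4705  → 10.5261
row 6: Σ corner-gray over 9 cells = 4539  → 10.1547
row 7: Σ corner-gray over 9 cells = 4530  → 10.1346
row 8: Σ corner-gray over 9 cells = 5067  → 11.3360
row 9: Σ corner-gray over 9 cells = 4877  → 10.9109
Σ rows: total corner-gray = 47319  → 105.8627 mm³


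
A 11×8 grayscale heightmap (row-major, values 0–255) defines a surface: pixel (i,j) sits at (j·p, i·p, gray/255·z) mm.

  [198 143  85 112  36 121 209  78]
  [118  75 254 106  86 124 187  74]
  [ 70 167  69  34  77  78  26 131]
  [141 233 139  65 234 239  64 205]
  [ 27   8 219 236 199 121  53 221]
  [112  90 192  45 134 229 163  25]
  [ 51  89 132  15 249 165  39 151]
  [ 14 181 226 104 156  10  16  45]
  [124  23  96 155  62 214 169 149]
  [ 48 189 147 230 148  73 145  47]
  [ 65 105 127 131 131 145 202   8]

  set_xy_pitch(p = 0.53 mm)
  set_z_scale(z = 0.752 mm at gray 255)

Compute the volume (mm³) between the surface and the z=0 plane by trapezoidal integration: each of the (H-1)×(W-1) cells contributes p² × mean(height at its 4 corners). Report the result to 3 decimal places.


7.220

height_mm = gray/255 × 0.752; cell vol = 0.53² × mean(4 corners)
unit = 0.53² × 0.752 / (4×255) = 0.000207095 mm³ per gray-sum
row 0: Σ corner-gray over 7 cells = 3544  → 0.7339
row 1: Σ corner-gray over 7 cells = 2959  → 0.6128
row 2: Σ corner-gray over 7 cells = 3397  → 0.7035
row 3: Σ corner-gray over 7 cells = 4214  → 0.8727
row 4: Σ corner-gray over 7 cells = 3763  → 0.7793
row 5: Σ corner-gray over 7 cells = 3423  → 0.7089
row 6: Σ corner-gray over 7 cells = 3025  → 0.6265
row 7: Σ corner-gray over 7 cells = 3156  → 0.6536
row 8: Σ corner-gray over 7 cells = 3670  → 0.7600
row 9: Σ corner-gray over 7 cells = 3714  → 0.7692
Σ rows: total corner-gray = 34865  → 7.2204 mm³


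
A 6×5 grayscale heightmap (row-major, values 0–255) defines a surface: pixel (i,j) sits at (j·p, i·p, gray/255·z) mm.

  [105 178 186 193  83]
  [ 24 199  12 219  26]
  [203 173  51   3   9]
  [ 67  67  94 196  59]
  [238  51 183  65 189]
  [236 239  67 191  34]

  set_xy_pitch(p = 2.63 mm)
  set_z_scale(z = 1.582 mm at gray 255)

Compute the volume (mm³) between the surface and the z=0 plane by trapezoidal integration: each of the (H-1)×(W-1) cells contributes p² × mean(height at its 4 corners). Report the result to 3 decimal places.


height_mm = gray/255 × 1.582; cell vol = 2.63² × mean(4 corners)
unit = 2.63² × 1.582 / (4×255) = 0.010728 mm³ per gray-sum
row 0: Σ corner-gray over 4 cells = 2212  → 23.7303
row 1: Σ corner-gray over 4 cells = 1576  → 16.9073
row 2: Σ corner-gray over 4 cells = 1506  → 16.1563
row 3: Σ corner-gray over 4 cells = 1865  → 20.0077
row 4: Σ corner-gray over 4 cells = 2289  → 24.5563
Σ rows: total corner-gray = 9448  → 101.3579 mm³

101.358


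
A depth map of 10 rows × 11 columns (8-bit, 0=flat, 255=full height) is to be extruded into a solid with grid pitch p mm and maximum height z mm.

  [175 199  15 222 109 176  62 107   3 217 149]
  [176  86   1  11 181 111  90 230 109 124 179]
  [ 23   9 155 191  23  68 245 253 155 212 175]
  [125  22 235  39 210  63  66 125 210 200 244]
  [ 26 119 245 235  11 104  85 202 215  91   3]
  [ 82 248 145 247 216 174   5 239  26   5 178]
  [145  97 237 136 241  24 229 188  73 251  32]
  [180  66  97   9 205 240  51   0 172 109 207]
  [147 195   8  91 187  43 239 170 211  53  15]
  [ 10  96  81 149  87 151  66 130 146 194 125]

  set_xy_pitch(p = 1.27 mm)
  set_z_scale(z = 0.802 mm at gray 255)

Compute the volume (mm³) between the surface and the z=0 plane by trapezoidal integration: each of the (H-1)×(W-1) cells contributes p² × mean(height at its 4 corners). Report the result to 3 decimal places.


60.093

height_mm = gray/255 × 0.802; cell vol = 1.27² × mean(4 corners)
unit = 1.27² × 0.802 / (4×255) = 0.00126818 mm³ per gray-sum
row 0: Σ corner-gray over 10 cells = 4785  → 6.0683
row 1: Σ corner-gray over 10 cells = 5061  → 6.4183
row 2: Σ corner-gray over 10 cells = 5529  → 7.0118
row 3: Σ corner-gray over 10 cells = 5352  → 6.7873
row 4: Σ corner-gray over 10 cells = 5513  → 6.9915
row 5: Σ corner-gray over 10 cells = 5999  → 7.6078
row 6: Σ corner-gray over 10 cells = 5414  → 6.8659
row 7: Σ corner-gray over 10 cells = 4841  → 6.1393
row 8: Σ corner-gray over 10 cells = 4891  → 6.2027
Σ rows: total corner-gray = 47385  → 60.0928 mm³


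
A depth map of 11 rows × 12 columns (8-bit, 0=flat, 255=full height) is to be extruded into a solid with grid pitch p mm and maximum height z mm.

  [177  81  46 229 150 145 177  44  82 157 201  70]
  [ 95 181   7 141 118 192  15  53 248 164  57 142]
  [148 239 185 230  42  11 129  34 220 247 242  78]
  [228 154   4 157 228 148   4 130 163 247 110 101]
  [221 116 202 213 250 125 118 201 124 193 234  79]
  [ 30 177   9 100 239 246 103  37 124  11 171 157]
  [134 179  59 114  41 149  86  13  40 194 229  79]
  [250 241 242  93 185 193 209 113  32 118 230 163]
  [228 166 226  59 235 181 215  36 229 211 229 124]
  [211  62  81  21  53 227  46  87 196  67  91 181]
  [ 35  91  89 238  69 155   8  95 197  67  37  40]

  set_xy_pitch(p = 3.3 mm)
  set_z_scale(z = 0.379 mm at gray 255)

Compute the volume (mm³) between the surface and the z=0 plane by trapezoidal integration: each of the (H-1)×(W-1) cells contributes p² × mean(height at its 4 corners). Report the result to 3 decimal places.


height_mm = gray/255 × 0.379; cell vol = 3.3² × mean(4 corners)
unit = 3.3² × 0.379 / (4×255) = 0.00404638 mm³ per gray-sum
row 0: Σ corner-gray over 11 cells = 5460  → 22.0932
row 1: Σ corner-gray over 11 cells = 5973  → 24.1690
row 2: Σ corner-gray over 11 cells = 6403  → 25.9090
row 3: Σ corner-gray over 11 cells = 6871  → 27.8027
row 4: Σ corner-gray over 11 cells = 6473  → 26.1922
row 5: Σ corner-gray over 11 cells = 5042  → 20.4019
row 6: Σ corner-gray over 11 cells = 6146  → 24.8691
row 7: Σ corner-gray over 11 cells = 7651  → 30.9589
row 8: Σ corner-gray over 11 cells = 6180  → 25.0066
row 9: Σ corner-gray over 11 cells = 4421  → 17.8891
Σ rows: total corner-gray = 60620  → 245.2917 mm³

245.292


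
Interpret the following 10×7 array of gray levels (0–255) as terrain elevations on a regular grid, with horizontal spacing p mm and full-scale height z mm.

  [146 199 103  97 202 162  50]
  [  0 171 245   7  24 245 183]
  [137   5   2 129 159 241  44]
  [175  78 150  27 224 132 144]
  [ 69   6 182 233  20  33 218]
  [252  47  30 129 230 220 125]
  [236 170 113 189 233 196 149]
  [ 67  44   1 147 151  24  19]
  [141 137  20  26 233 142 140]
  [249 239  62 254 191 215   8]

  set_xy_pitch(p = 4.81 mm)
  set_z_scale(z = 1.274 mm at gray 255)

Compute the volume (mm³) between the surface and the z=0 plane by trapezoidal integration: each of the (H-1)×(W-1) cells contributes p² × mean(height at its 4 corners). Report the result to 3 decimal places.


height_mm = gray/255 × 1.274; cell vol = 4.81² × mean(4 corners)
unit = 4.81² × 1.274 / (4×255) = 0.0288974 mm³ per gray-sum
row 0: Σ corner-gray over 6 cells = 3289  → 95.0437
row 1: Σ corner-gray over 6 cells = 2820  → 81.4908
row 2: Σ corner-gray over 6 cells = 2794  → 80.7395
row 3: Σ corner-gray over 6 cells = 2776  → 80.2193
row 4: Σ corner-gray over 6 cells = 2924  → 84.4961
row 5: Σ corner-gray over 6 cells = 3876  → 112.0065
row 6: Σ corner-gray over 6 cells = 3007  → 86.8946
row 7: Σ corner-gray over 6 cells = 2217  → 64.0656
row 8: Σ corner-gray over 6 cells = 3576  → 103.3373
Σ rows: total corner-gray = 27279  → 788.2933 mm³

788.293
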